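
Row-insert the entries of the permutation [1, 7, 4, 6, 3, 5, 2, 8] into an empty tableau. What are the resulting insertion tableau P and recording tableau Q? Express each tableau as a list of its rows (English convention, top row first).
P = [[1, 2, 5, 8], [3, 6], [4], [7]], Q = [[1, 2, 4, 8], [3, 6], [5], [7]]

Insert each entry of the permutation into P by Schensted row insertion, recording in Q the position of each new cell.

Insert 1: appended to row 1. P = [[1]].
Insert 7: appended to row 1. P = [[1, 7]].
Insert 4: 4 bumps 7 from row 1; 7 starts row 2. P = [[1, 4], [7]].
Insert 6: appended to row 1. P = [[1, 4, 6], [7]].
Insert 3: 3 bumps 4 from row 1; 4 bumps 7 from row 2; 7 starts row 3. P = [[1, 3, 6], [4], [7]].
Insert 5: 5 bumps 6 from row 1; 6 appends to row 2. P = [[1, 3, 5], [4, 6], [7]].
Insert 2: 2 bumps 3 from row 1; 3 bumps 4 from row 2; 4 bumps 7 from row 3; 7 starts row 4. P = [[1, 2, 5], [3, 6], [4], [7]].
Insert 8: appended to row 1. P = [[1, 2, 5, 8], [3, 6], [4], [7]].

So P = [[1, 2, 5, 8], [3, 6], [4], [7]], Q = [[1, 2, 4, 8], [3, 6], [5], [7]].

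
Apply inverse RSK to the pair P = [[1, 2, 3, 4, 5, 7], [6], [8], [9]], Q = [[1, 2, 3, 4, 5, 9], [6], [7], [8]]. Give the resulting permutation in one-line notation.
1 2 3 4 9 8 6 5 7

Reverse the RSK construction: for i from n down to 1, find the cell of Q containing i, remove the entry at that cell from P, and reverse-bump it up through P; the value ejected from row 1 is w(i).

Step i=9: Q has 9 at row 1, column 6; remove that cell from P, ejecting 7. So w(9) = 7. P is now [[1, 2, 3, 4, 5], [6], [8], [9]].
Step i=8: Q has 8 at row 4, column 1; remove 9 from row 4 of P and reverse-bump: 9 enters row 3 and ejects 8; 8 enters row 2 and ejects 6; 6 enters row 1 and ejects 5. So w(8) = 5. P is now [[1, 2, 3, 4, 6], [8], [9]].
Step i=7: Q has 7 at row 3, column 1; remove 9 from row 3 of P and reverse-bump: 9 enters row 2 and ejects 8; 8 enters row 1 and ejects 6. So w(7) = 6. P is now [[1, 2, 3, 4, 8], [9]].
Step i=6: Q has 6 at row 2, column 1; remove 9 from row 2 of P and reverse-bump: 9 enters row 1 and ejects 8. So w(6) = 8. P is now [[1, 2, 3, 4, 9]].
Step i=5: Q has 5 at row 1, column 5; remove that cell from P, ejecting 9. So w(5) = 9. P is now [[1, 2, 3, 4]].
Step i=4: Q has 4 at row 1, column 4; remove that cell from P, ejecting 4. So w(4) = 4. P is now [[1, 2, 3]].
Step i=3: Q has 3 at row 1, column 3; remove that cell from P, ejecting 3. So w(3) = 3. P is now [[1, 2]].
Step i=2: Q has 2 at row 1, column 2; remove that cell from P, ejecting 2. So w(2) = 2. P is now [[1]].
Step i=1: Q has 1 at row 1, column 1; remove that cell from P, ejecting 1. So w(1) = 1. P is now [].

So w = 1 2 3 4 9 8 6 5 7.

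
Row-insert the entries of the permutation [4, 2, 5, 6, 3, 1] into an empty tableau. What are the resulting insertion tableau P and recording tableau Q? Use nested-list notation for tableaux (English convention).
Insert each entry of the permutation into P by Schensted row insertion, recording in Q the position of each new cell.

Insert 4: appended to row 1. P = [[4]].
Insert 2: 2 bumps 4 from row 1; 4 starts row 2. P = [[2], [4]].
Insert 5: appended to row 1. P = [[2, 5], [4]].
Insert 6: appended to row 1. P = [[2, 5, 6], [4]].
Insert 3: 3 bumps 5 from row 1; 5 appends to row 2. P = [[2, 3, 6], [4, 5]].
Insert 1: 1 bumps 2 from row 1; 2 bumps 4 from row 2; 4 starts row 3. P = [[1, 3, 6], [2, 5], [4]].

So P = [[1, 3, 6], [2, 5], [4]], Q = [[1, 3, 4], [2, 5], [6]].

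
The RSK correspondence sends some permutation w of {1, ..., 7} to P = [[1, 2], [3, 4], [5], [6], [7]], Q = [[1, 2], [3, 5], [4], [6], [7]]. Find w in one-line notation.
3 7 6 1 5 4 2

Reverse RSK: for i = n, n-1, ..., 1, locate i in Q, remove the corresponding corner cell from P, and reverse-bump its entry up through P; the value ejected from row 1 is w(i).

So w = 3 7 6 1 5 4 2.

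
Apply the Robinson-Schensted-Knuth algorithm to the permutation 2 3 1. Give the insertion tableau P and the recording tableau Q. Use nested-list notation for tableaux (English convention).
P = [[1, 3], [2]], Q = [[1, 2], [3]]

Insert each entry of the permutation into P by Schensted row insertion, recording in Q the position of each new cell.

After inserting 2: P = [[2]].
After inserting 3: P = [[2, 3]].
After inserting 1: P = [[1, 3], [2]].

So P = [[1, 3], [2]], Q = [[1, 2], [3]].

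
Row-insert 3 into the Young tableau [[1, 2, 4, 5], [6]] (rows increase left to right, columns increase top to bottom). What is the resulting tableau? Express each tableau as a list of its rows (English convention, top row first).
In row 1, 3 replaces 4 (the leftmost entry greater than 3); 4 is bumped to row 2. In row 2, 4 replaces 6 (the leftmost entry greater than 4); 6 is bumped to row 3. 6 starts a new row 3. The new tableau is [[1, 2, 3, 5], [4], [6]].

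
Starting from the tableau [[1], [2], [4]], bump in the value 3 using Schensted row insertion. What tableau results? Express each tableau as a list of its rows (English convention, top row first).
3 is larger than every entry of row 1, so it is appended to row 1. The new tableau is [[1, 3], [2], [4]].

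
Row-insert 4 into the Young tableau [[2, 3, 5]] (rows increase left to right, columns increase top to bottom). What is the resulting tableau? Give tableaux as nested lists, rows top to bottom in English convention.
In row 1, 4 replaces 5 (the leftmost entry greater than 4); 5 is bumped to row 2. 5 starts a new row 2. The new tableau is [[2, 3, 4], [5]].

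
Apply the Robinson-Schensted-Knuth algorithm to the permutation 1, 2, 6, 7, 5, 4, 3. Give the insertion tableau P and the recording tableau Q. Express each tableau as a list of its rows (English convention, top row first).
P = [[1, 2, 3, 7], [4], [5], [6]], Q = [[1, 2, 3, 4], [5], [6], [7]]

Insert each entry of the permutation into P by Schensted row insertion, recording in Q the position of each new cell.

After inserting 1: P = [[1]].
After inserting 2: P = [[1, 2]].
After inserting 6: P = [[1, 2, 6]].
After inserting 7: P = [[1, 2, 6, 7]].
After inserting 5: P = [[1, 2, 5, 7], [6]].
After inserting 4: P = [[1, 2, 4, 7], [5], [6]].
After inserting 3: P = [[1, 2, 3, 7], [4], [5], [6]].

So P = [[1, 2, 3, 7], [4], [5], [6]], Q = [[1, 2, 3, 4], [5], [6], [7]].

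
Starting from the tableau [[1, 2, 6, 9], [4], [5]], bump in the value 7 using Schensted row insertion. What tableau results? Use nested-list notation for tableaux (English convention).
In row 1, 7 replaces 9 (the leftmost entry greater than 7); 9 is bumped to row 2. 9 is appended to row 2. The new tableau is [[1, 2, 6, 7], [4, 9], [5]].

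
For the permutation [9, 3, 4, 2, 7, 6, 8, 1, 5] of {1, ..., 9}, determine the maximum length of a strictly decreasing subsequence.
4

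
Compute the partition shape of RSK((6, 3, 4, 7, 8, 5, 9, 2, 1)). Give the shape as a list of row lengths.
[5, 2, 1, 1]

Row-insert each entry into an empty tableau.

After inserting 6: P = [[6]].
After inserting 3: P = [[3], [6]].
After inserting 4: P = [[3, 4], [6]].
After inserting 7: P = [[3, 4, 7], [6]].
After inserting 8: P = [[3, 4, 7, 8], [6]].
After inserting 5: P = [[3, 4, 5, 8], [6, 7]].
After inserting 9: P = [[3, 4, 5, 8, 9], [6, 7]].
After inserting 2: P = [[2, 4, 5, 8, 9], [3, 7], [6]].
After inserting 1: P = [[1, 4, 5, 8, 9], [2, 7], [3], [6]].

The final insertion tableau P = [[1, 4, 5, 8, 9], [2, 7], [3], [6]] has shape [5, 2, 1, 1].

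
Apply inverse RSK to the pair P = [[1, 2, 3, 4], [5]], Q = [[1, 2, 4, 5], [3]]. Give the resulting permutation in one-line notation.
1 5 2 3 4

Reverse the RSK construction: for i from n down to 1, find the cell of Q containing i, remove the entry at that cell from P, and reverse-bump it up through P; the value ejected from row 1 is w(i).

Step i=5: Q has 5 at row 1, column 4; remove that cell from P, ejecting 4. So w(5) = 4. P is now [[1, 2, 3], [5]].
Step i=4: Q has 4 at row 1, column 3; remove that cell from P, ejecting 3. So w(4) = 3. P is now [[1, 2], [5]].
Step i=3: Q has 3 at row 2, column 1; remove 5 from row 2 of P and reverse-bump: 5 enters row 1 and ejects 2. So w(3) = 2. P is now [[1, 5]].
Step i=2: Q has 2 at row 1, column 2; remove that cell from P, ejecting 5. So w(2) = 5. P is now [[1]].
Step i=1: Q has 1 at row 1, column 1; remove that cell from P, ejecting 1. So w(1) = 1. P is now [].

So w = 1 5 2 3 4.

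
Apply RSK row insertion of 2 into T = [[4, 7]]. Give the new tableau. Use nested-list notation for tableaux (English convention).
In row 1, 2 replaces 4 (the leftmost entry greater than 2); 4 is bumped to row 2. 4 starts a new row 2. The new tableau is [[2, 7], [4]].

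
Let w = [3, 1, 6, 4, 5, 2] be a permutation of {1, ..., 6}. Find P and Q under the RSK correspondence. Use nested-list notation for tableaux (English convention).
P = [[1, 2, 5], [3, 4], [6]], Q = [[1, 3, 5], [2, 4], [6]]

Insert each entry of the permutation into P by Schensted row insertion, recording in Q the position of each new cell.

Insert 3: appended to row 1. P = [[3]].
Insert 1: 1 bumps 3 from row 1; 3 starts row 2. P = [[1], [3]].
Insert 6: appended to row 1. P = [[1, 6], [3]].
Insert 4: 4 bumps 6 from row 1; 6 appends to row 2. P = [[1, 4], [3, 6]].
Insert 5: appended to row 1. P = [[1, 4, 5], [3, 6]].
Insert 2: 2 bumps 4 from row 1; 4 bumps 6 from row 2; 6 starts row 3. P = [[1, 2, 5], [3, 4], [6]].

So P = [[1, 2, 5], [3, 4], [6]], Q = [[1, 3, 5], [2, 4], [6]].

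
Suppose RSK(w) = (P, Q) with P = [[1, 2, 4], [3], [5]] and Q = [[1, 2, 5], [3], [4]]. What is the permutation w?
Reverse the RSK construction: for i from n down to 1, find the cell of Q containing i, remove the entry at that cell from P, and reverse-bump it up through P; the value ejected from row 1 is w(i).

Step i=5: Q has 5 at row 1, column 3; remove that cell from P, ejecting 4. So w(5) = 4. P is now [[1, 2], [3], [5]].
Step i=4: Q has 4 at row 3, column 1; remove 5 from row 3 of P and reverse-bump: 5 enters row 2 and ejects 3; 3 enters row 1 and ejects 2. So w(4) = 2. P is now [[1, 3], [5]].
Step i=3: Q has 3 at row 2, column 1; remove 5 from row 2 of P and reverse-bump: 5 enters row 1 and ejects 3. So w(3) = 3. P is now [[1, 5]].
Step i=2: Q has 2 at row 1, column 2; remove that cell from P, ejecting 5. So w(2) = 5. P is now [[1]].
Step i=1: Q has 1 at row 1, column 1; remove that cell from P, ejecting 1. So w(1) = 1. P is now [].

So w = 1 5 3 2 4.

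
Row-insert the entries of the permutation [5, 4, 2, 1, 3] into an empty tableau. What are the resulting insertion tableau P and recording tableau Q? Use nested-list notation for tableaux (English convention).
P = [[1, 3], [2], [4], [5]], Q = [[1, 5], [2], [3], [4]]

Insert each entry of the permutation into P by Schensted row insertion, recording in Q the position of each new cell.

Insert 5: appended to row 1. P = [[5]].
Insert 4: 4 bumps 5 from row 1; 5 starts row 2. P = [[4], [5]].
Insert 2: 2 bumps 4 from row 1; 4 bumps 5 from row 2; 5 starts row 3. P = [[2], [4], [5]].
Insert 1: 1 bumps 2 from row 1; 2 bumps 4 from row 2; 4 bumps 5 from row 3; 5 starts row 4. P = [[1], [2], [4], [5]].
Insert 3: appended to row 1. P = [[1, 3], [2], [4], [5]].

So P = [[1, 3], [2], [4], [5]], Q = [[1, 5], [2], [3], [4]].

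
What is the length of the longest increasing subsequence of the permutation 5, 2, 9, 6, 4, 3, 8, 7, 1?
3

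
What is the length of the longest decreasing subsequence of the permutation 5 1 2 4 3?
3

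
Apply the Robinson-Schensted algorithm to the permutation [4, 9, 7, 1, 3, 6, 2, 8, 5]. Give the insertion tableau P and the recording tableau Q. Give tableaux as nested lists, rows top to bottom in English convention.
Insert each entry of the permutation into P by Schensted row insertion, recording in Q the position of each new cell.

Insert 4: appended to row 1. P = [[4]].
Insert 9: appended to row 1. P = [[4, 9]].
Insert 7: 7 bumps 9 from row 1; 9 starts row 2. P = [[4, 7], [9]].
Insert 1: 1 bumps 4 from row 1; 4 bumps 9 from row 2; 9 starts row 3. P = [[1, 7], [4], [9]].
Insert 3: 3 bumps 7 from row 1; 7 appends to row 2. P = [[1, 3], [4, 7], [9]].
Insert 6: appended to row 1. P = [[1, 3, 6], [4, 7], [9]].
Insert 2: 2 bumps 3 from row 1; 3 bumps 4 from row 2; 4 bumps 9 from row 3; 9 starts row 4. P = [[1, 2, 6], [3, 7], [4], [9]].
Insert 8: appended to row 1. P = [[1, 2, 6, 8], [3, 7], [4], [9]].
Insert 5: 5 bumps 6 from row 1; 6 bumps 7 from row 2; 7 appends to row 3. P = [[1, 2, 5, 8], [3, 6], [4, 7], [9]].

So P = [[1, 2, 5, 8], [3, 6], [4, 7], [9]], Q = [[1, 2, 6, 8], [3, 5], [4, 9], [7]].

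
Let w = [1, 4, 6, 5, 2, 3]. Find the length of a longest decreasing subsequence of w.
3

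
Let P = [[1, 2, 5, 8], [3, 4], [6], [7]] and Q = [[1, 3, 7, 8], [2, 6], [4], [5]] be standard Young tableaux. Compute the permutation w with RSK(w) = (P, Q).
7 3 6 4 1 2 5 8

Reverse the RSK construction: for i from n down to 1, find the cell of Q containing i, remove the entry at that cell from P, and reverse-bump it up through P; the value ejected from row 1 is w(i).

Step i=8: Q has 8 at row 1, column 4; remove that cell from P, ejecting 8. So w(8) = 8. P is now [[1, 2, 5], [3, 4], [6], [7]].
Step i=7: Q has 7 at row 1, column 3; remove that cell from P, ejecting 5. So w(7) = 5. P is now [[1, 2], [3, 4], [6], [7]].
Step i=6: Q has 6 at row 2, column 2; remove 4 from row 2 of P and reverse-bump: 4 enters row 1 and ejects 2. So w(6) = 2. P is now [[1, 4], [3], [6], [7]].
Step i=5: Q has 5 at row 4, column 1; remove 7 from row 4 of P and reverse-bump: 7 enters row 3 and ejects 6; 6 enters row 2 and ejects 3; 3 enters row 1 and ejects 1. So w(5) = 1. P is now [[3, 4], [6], [7]].
Step i=4: Q has 4 at row 3, column 1; remove 7 from row 3 of P and reverse-bump: 7 enters row 2 and ejects 6; 6 enters row 1 and ejects 4. So w(4) = 4. P is now [[3, 6], [7]].
Step i=3: Q has 3 at row 1, column 2; remove that cell from P, ejecting 6. So w(3) = 6. P is now [[3], [7]].
Step i=2: Q has 2 at row 2, column 1; remove 7 from row 2 of P and reverse-bump: 7 enters row 1 and ejects 3. So w(2) = 3. P is now [[7]].
Step i=1: Q has 1 at row 1, column 1; remove that cell from P, ejecting 7. So w(1) = 7. P is now [].

So w = 7 3 6 4 1 2 5 8.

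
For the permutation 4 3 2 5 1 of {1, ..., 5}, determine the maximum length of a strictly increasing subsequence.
2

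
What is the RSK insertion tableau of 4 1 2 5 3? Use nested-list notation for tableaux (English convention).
Insert 4: appended to row 1. P = [[4]].
Insert 1: 1 bumps 4 from row 1; 4 starts row 2. P = [[1], [4]].
Insert 2: appended to row 1. P = [[1, 2], [4]].
Insert 5: appended to row 1. P = [[1, 2, 5], [4]].
Insert 3: 3 bumps 5 from row 1; 5 appends to row 2. P = [[1, 2, 3], [4, 5]].

So P = [[1, 2, 3], [4, 5]].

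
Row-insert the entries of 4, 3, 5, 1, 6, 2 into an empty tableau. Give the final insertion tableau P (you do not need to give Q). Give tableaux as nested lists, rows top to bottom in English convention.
Insert 4: appended to row 1. P = [[4]].
Insert 3: 3 bumps 4 from row 1; 4 starts row 2. P = [[3], [4]].
Insert 5: appended to row 1. P = [[3, 5], [4]].
Insert 1: 1 bumps 3 from row 1; 3 bumps 4 from row 2; 4 starts row 3. P = [[1, 5], [3], [4]].
Insert 6: appended to row 1. P = [[1, 5, 6], [3], [4]].
Insert 2: 2 bumps 5 from row 1; 5 appends to row 2. P = [[1, 2, 6], [3, 5], [4]].

So P = [[1, 2, 6], [3, 5], [4]].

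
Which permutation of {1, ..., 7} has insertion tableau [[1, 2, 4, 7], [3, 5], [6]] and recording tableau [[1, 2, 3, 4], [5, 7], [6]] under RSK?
Reverse the RSK construction: for i from n down to 1, find the cell of Q containing i, remove the entry at that cell from P, and reverse-bump it up through P; the value ejected from row 1 is w(i).

Step i=7: Q has 7 at row 2, column 2; remove 5 from row 2 of P and reverse-bump: 5 enters row 1 and ejects 4. So w(7) = 4. P is now [[1, 2, 5, 7], [3], [6]].
Step i=6: Q has 6 at row 3, column 1; remove 6 from row 3 of P and reverse-bump: 6 enters row 2 and ejects 3; 3 enters row 1 and ejects 2. So w(6) = 2. P is now [[1, 3, 5, 7], [6]].
Step i=5: Q has 5 at row 2, column 1; remove 6 from row 2 of P and reverse-bump: 6 enters row 1 and ejects 5. So w(5) = 5. P is now [[1, 3, 6, 7]].
Step i=4: Q has 4 at row 1, column 4; remove that cell from P, ejecting 7. So w(4) = 7. P is now [[1, 3, 6]].
Step i=3: Q has 3 at row 1, column 3; remove that cell from P, ejecting 6. So w(3) = 6. P is now [[1, 3]].
Step i=2: Q has 2 at row 1, column 2; remove that cell from P, ejecting 3. So w(2) = 3. P is now [[1]].
Step i=1: Q has 1 at row 1, column 1; remove that cell from P, ejecting 1. So w(1) = 1. P is now [].

So w = 1 3 6 7 5 2 4.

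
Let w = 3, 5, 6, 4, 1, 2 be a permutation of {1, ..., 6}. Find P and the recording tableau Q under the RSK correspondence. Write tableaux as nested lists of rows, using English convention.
P = [[1, 2, 6], [3, 4], [5]], Q = [[1, 2, 3], [4, 6], [5]]

Insert each entry of the permutation into P by Schensted row insertion, recording in Q the position of each new cell.

After inserting 3: P = [[3]].
After inserting 5: P = [[3, 5]].
After inserting 6: P = [[3, 5, 6]].
After inserting 4: P = [[3, 4, 6], [5]].
After inserting 1: P = [[1, 4, 6], [3], [5]].
After inserting 2: P = [[1, 2, 6], [3, 4], [5]].

So P = [[1, 2, 6], [3, 4], [5]], Q = [[1, 2, 3], [4, 6], [5]].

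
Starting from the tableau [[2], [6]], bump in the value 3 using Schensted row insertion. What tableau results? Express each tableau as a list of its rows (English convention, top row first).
3 is larger than every entry of row 1, so it is appended to row 1. The new tableau is [[2, 3], [6]].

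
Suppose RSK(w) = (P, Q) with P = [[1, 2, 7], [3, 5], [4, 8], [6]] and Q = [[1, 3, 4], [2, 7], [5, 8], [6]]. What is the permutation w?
6 4 5 8 3 1 7 2

Reverse RSK: for i = n, n-1, ..., 1, locate i in Q, remove the corresponding corner cell from P, and reverse-bump its entry up through P; the value ejected from row 1 is w(i).

So w = 6 4 5 8 3 1 7 2.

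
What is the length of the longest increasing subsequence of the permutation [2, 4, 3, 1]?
2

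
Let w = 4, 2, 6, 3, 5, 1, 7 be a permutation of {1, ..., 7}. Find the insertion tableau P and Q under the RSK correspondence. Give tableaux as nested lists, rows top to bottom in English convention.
P = [[1, 3, 5, 7], [2, 6], [4]], Q = [[1, 3, 5, 7], [2, 4], [6]]

Insert each entry of the permutation into P by Schensted row insertion, recording in Q the position of each new cell.

Insert 4: appended to row 1. P = [[4]].
Insert 2: 2 bumps 4 from row 1; 4 starts row 2. P = [[2], [4]].
Insert 6: appended to row 1. P = [[2, 6], [4]].
Insert 3: 3 bumps 6 from row 1; 6 appends to row 2. P = [[2, 3], [4, 6]].
Insert 5: appended to row 1. P = [[2, 3, 5], [4, 6]].
Insert 1: 1 bumps 2 from row 1; 2 bumps 4 from row 2; 4 starts row 3. P = [[1, 3, 5], [2, 6], [4]].
Insert 7: appended to row 1. P = [[1, 3, 5, 7], [2, 6], [4]].

So P = [[1, 3, 5, 7], [2, 6], [4]], Q = [[1, 3, 5, 7], [2, 4], [6]].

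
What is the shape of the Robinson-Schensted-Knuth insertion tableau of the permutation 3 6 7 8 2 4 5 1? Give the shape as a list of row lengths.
RSK row insertion gives P = [[1, 4, 5, 8], [2, 6, 7], [3]], which has shape [4, 3, 1].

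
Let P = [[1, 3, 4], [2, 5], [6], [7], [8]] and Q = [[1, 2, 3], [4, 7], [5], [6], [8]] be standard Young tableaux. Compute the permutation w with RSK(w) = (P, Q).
2 3 8 7 6 1 5 4

Reverse the RSK construction: for i from n down to 1, find the cell of Q containing i, remove the entry at that cell from P, and reverse-bump it up through P; the value ejected from row 1 is w(i).

Step i=8: Q has 8 at row 5, column 1; remove 8 from row 5 of P and reverse-bump: 8 enters row 4 and ejects 7; 7 enters row 3 and ejects 6; 6 enters row 2 and ejects 5; 5 enters row 1 and ejects 4. So w(8) = 4. P is now [[1, 3, 5], [2, 6], [7], [8]].
Step i=7: Q has 7 at row 2, column 2; remove 6 from row 2 of P and reverse-bump: 6 enters row 1 and ejects 5. So w(7) = 5. P is now [[1, 3, 6], [2], [7], [8]].
Step i=6: Q has 6 at row 4, column 1; remove 8 from row 4 of P and reverse-bump: 8 enters row 3 and ejects 7; 7 enters row 2 and ejects 2; 2 enters row 1 and ejects 1. So w(6) = 1. P is now [[2, 3, 6], [7], [8]].
Step i=5: Q has 5 at row 3, column 1; remove 8 from row 3 of P and reverse-bump: 8 enters row 2 and ejects 7; 7 enters row 1 and ejects 6. So w(5) = 6. P is now [[2, 3, 7], [8]].
Step i=4: Q has 4 at row 2, column 1; remove 8 from row 2 of P and reverse-bump: 8 enters row 1 and ejects 7. So w(4) = 7. P is now [[2, 3, 8]].
Step i=3: Q has 3 at row 1, column 3; remove that cell from P, ejecting 8. So w(3) = 8. P is now [[2, 3]].
Step i=2: Q has 2 at row 1, column 2; remove that cell from P, ejecting 3. So w(2) = 3. P is now [[2]].
Step i=1: Q has 1 at row 1, column 1; remove that cell from P, ejecting 2. So w(1) = 2. P is now [].

So w = 2 3 8 7 6 1 5 4.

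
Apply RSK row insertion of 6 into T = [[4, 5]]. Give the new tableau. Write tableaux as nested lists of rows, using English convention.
6 is larger than every entry of row 1, so it is appended to row 1. The new tableau is [[4, 5, 6]].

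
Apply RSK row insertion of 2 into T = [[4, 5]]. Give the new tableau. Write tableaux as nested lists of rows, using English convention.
In row 1, 2 replaces 4 (the leftmost entry greater than 2); 4 is bumped to row 2. 4 starts a new row 2. The new tableau is [[2, 5], [4]].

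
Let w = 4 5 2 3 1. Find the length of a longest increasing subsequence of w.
2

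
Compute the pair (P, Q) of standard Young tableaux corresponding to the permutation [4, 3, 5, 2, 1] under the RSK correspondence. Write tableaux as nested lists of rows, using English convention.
P = [[1, 5], [2], [3], [4]], Q = [[1, 3], [2], [4], [5]]

Insert each entry of the permutation into P by Schensted row insertion, recording in Q the position of each new cell.

Insert 4: appended to row 1. P = [[4]].
Insert 3: 3 bumps 4 from row 1; 4 starts row 2. P = [[3], [4]].
Insert 5: appended to row 1. P = [[3, 5], [4]].
Insert 2: 2 bumps 3 from row 1; 3 bumps 4 from row 2; 4 starts row 3. P = [[2, 5], [3], [4]].
Insert 1: 1 bumps 2 from row 1; 2 bumps 3 from row 2; 3 bumps 4 from row 3; 4 starts row 4. P = [[1, 5], [2], [3], [4]].

So P = [[1, 5], [2], [3], [4]], Q = [[1, 3], [2], [4], [5]].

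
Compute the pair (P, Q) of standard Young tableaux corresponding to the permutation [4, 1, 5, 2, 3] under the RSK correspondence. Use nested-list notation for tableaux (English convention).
P = [[1, 2, 3], [4, 5]], Q = [[1, 3, 5], [2, 4]]

Insert each entry of the permutation into P by Schensted row insertion, recording in Q the position of each new cell.

Insert 4: appended to row 1. P = [[4]], Q = [[1]].
Insert 1: 1 bumps 4 from row 1; 4 starts row 2. P = [[1], [4]], Q = [[1], [2]].
Insert 5: appended to row 1. P = [[1, 5], [4]], Q = [[1, 3], [2]].
Insert 2: 2 bumps 5 from row 1; 5 appends to row 2. P = [[1, 2], [4, 5]], Q = [[1, 3], [2, 4]].
Insert 3: appended to row 1. P = [[1, 2, 3], [4, 5]], Q = [[1, 3, 5], [2, 4]].

So P = [[1, 2, 3], [4, 5]], Q = [[1, 3, 5], [2, 4]].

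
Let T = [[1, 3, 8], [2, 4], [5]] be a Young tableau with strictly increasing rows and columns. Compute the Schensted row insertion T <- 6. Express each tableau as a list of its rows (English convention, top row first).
[[1, 3, 6], [2, 4, 8], [5]]

In row 1, 6 replaces 8 (the leftmost entry greater than 6); 8 is bumped to row 2. 8 is appended to row 2. The new tableau is [[1, 3, 6], [2, 4, 8], [5]].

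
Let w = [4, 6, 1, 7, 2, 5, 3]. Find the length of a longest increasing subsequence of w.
3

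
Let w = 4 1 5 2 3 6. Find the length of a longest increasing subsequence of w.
4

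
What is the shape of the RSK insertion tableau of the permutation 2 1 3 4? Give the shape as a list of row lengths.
[3, 1]

Row-insert each entry into an empty tableau.

After inserting 2: P = [[2]].
After inserting 1: P = [[1], [2]].
After inserting 3: P = [[1, 3], [2]].
After inserting 4: P = [[1, 3, 4], [2]].

The final insertion tableau P = [[1, 3, 4], [2]] has shape [3, 1].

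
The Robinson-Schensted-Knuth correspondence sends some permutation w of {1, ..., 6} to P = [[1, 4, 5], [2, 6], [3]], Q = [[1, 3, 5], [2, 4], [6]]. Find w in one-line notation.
Reverse the RSK construction: for i from n down to 1, find the cell of Q containing i, remove the entry at that cell from P, and reverse-bump it up through P; the value ejected from row 1 is w(i).

Step i=6: Q has 6 at row 3, column 1; remove 3 from row 3 of P and reverse-bump: 3 enters row 2 and ejects 2; 2 enters row 1 and ejects 1. So w(6) = 1. P is now [[2, 4, 5], [3, 6]].
Step i=5: Q has 5 at row 1, column 3; remove that cell from P, ejecting 5. So w(5) = 5. P is now [[2, 4], [3, 6]].
Step i=4: Q has 4 at row 2, column 2; remove 6 from row 2 of P and reverse-bump: 6 enters row 1 and ejects 4. So w(4) = 4. P is now [[2, 6], [3]].
Step i=3: Q has 3 at row 1, column 2; remove that cell from P, ejecting 6. So w(3) = 6. P is now [[2], [3]].
Step i=2: Q has 2 at row 2, column 1; remove 3 from row 2 of P and reverse-bump: 3 enters row 1 and ejects 2. So w(2) = 2. P is now [[3]].
Step i=1: Q has 1 at row 1, column 1; remove that cell from P, ejecting 3. So w(1) = 3. P is now [].

So w = 3 2 6 4 5 1.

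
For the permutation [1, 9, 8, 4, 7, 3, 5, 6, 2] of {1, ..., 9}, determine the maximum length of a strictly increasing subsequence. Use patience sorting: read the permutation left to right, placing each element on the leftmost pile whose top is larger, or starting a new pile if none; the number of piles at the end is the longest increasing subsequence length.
1: new pile. tops = [1]
9: new pile. tops = [1, 9]
8: onto pile 2 (replacing 9). tops = [1, 8]
4: onto pile 2 (replacing 8). tops = [1, 4]
7: new pile. tops = [1, 4, 7]
3: onto pile 2 (replacing 4). tops = [1, 3, 7]
5: onto pile 3 (replacing 7). tops = [1, 3, 5]
6: new pile. tops = [1, 3, 5, 6]
2: onto pile 2 (replacing 3). tops = [1, 2, 5, 6]

4 piles, so the longest increasing subsequence has length 4.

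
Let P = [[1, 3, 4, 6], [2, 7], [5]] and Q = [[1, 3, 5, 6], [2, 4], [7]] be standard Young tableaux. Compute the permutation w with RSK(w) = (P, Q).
Reverse the RSK construction: for i from n down to 1, find the cell of Q containing i, remove the entry at that cell from P, and reverse-bump it up through P; the value ejected from row 1 is w(i).

Step i=7: Q has 7 at row 3, column 1; remove 5 from row 3 of P and reverse-bump: 5 enters row 2 and ejects 2; 2 enters row 1 and ejects 1. So w(7) = 1. P is now [[2, 3, 4, 6], [5, 7]].
Step i=6: Q has 6 at row 1, column 4; remove that cell from P, ejecting 6. So w(6) = 6. P is now [[2, 3, 4], [5, 7]].
Step i=5: Q has 5 at row 1, column 3; remove that cell from P, ejecting 4. So w(5) = 4. P is now [[2, 3], [5, 7]].
Step i=4: Q has 4 at row 2, column 2; remove 7 from row 2 of P and reverse-bump: 7 enters row 1 and ejects 3. So w(4) = 3. P is now [[2, 7], [5]].
Step i=3: Q has 3 at row 1, column 2; remove that cell from P, ejecting 7. So w(3) = 7. P is now [[2], [5]].
Step i=2: Q has 2 at row 2, column 1; remove 5 from row 2 of P and reverse-bump: 5 enters row 1 and ejects 2. So w(2) = 2. P is now [[5]].
Step i=1: Q has 1 at row 1, column 1; remove that cell from P, ejecting 5. So w(1) = 5. P is now [].

So w = 5 2 7 3 4 6 1.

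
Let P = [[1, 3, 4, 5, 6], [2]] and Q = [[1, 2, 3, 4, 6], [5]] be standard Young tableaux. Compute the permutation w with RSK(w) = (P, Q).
Reverse the RSK construction: for i from n down to 1, find the cell of Q containing i, remove the entry at that cell from P, and reverse-bump it up through P; the value ejected from row 1 is w(i).

Step i=6: Q has 6 at row 1, column 5; remove that cell from P, ejecting 6. So w(6) = 6. P is now [[1, 3, 4, 5], [2]].
Step i=5: Q has 5 at row 2, column 1; remove 2 from row 2 of P and reverse-bump: 2 enters row 1 and ejects 1. So w(5) = 1. P is now [[2, 3, 4, 5]].
Step i=4: Q has 4 at row 1, column 4; remove that cell from P, ejecting 5. So w(4) = 5. P is now [[2, 3, 4]].
Step i=3: Q has 3 at row 1, column 3; remove that cell from P, ejecting 4. So w(3) = 4. P is now [[2, 3]].
Step i=2: Q has 2 at row 1, column 2; remove that cell from P, ejecting 3. So w(2) = 3. P is now [[2]].
Step i=1: Q has 1 at row 1, column 1; remove that cell from P, ejecting 2. So w(1) = 2. P is now [].

So w = 2 3 4 5 1 6.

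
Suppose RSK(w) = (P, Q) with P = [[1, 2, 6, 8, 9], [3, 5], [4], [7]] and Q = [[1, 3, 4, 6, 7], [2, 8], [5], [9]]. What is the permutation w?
Reverse the RSK construction: for i from n down to 1, find the cell of Q containing i, remove the entry at that cell from P, and reverse-bump it up through P; the value ejected from row 1 is w(i).

Step i=9: Q has 9 at row 4, column 1; remove 7 from row 4 of P and reverse-bump: 7 enters row 3 and ejects 4; 4 enters row 2 and ejects 3; 3 enters row 1 and ejects 2. So w(9) = 2. P is now [[1, 3, 6, 8, 9], [4, 5], [7]].
Step i=8: Q has 8 at row 2, column 2; remove 5 from row 2 of P and reverse-bump: 5 enters row 1 and ejects 3. So w(8) = 3. P is now [[1, 5, 6, 8, 9], [4], [7]].
Step i=7: Q has 7 at row 1, column 5; remove that cell from P, ejecting 9. So w(7) = 9. P is now [[1, 5, 6, 8], [4], [7]].
Step i=6: Q has 6 at row 1, column 4; remove that cell from P, ejecting 8. So w(6) = 8. P is now [[1, 5, 6], [4], [7]].
Step i=5: Q has 5 at row 3, column 1; remove 7 from row 3 of P and reverse-bump: 7 enters row 2 and ejects 4; 4 enters row 1 and ejects 1. So w(5) = 1. P is now [[4, 5, 6], [7]].
Step i=4: Q has 4 at row 1, column 3; remove that cell from P, ejecting 6. So w(4) = 6. P is now [[4, 5], [7]].
Step i=3: Q has 3 at row 1, column 2; remove that cell from P, ejecting 5. So w(3) = 5. P is now [[4], [7]].
Step i=2: Q has 2 at row 2, column 1; remove 7 from row 2 of P and reverse-bump: 7 enters row 1 and ejects 4. So w(2) = 4. P is now [[7]].
Step i=1: Q has 1 at row 1, column 1; remove that cell from P, ejecting 7. So w(1) = 7. P is now [].

So w = 7 4 5 6 1 8 9 3 2.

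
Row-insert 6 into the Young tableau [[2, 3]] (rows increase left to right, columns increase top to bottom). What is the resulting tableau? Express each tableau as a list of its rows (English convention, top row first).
[[2, 3, 6]]

6 is larger than every entry of row 1, so it is appended to row 1. The new tableau is [[2, 3, 6]].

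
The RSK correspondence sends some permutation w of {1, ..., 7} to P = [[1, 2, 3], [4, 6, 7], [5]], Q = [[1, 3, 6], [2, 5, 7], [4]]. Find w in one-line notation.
5 4 6 1 2 7 3

Reverse the RSK construction: for i from n down to 1, find the cell of Q containing i, remove the entry at that cell from P, and reverse-bump it up through P; the value ejected from row 1 is w(i).

Step i=7: Q has 7 at row 2, column 3; remove 7 from row 2 of P and reverse-bump: 7 enters row 1 and ejects 3. So w(7) = 3. P is now [[1, 2, 7], [4, 6], [5]].
Step i=6: Q has 6 at row 1, column 3; remove that cell from P, ejecting 7. So w(6) = 7. P is now [[1, 2], [4, 6], [5]].
Step i=5: Q has 5 at row 2, column 2; remove 6 from row 2 of P and reverse-bump: 6 enters row 1 and ejects 2. So w(5) = 2. P is now [[1, 6], [4], [5]].
Step i=4: Q has 4 at row 3, column 1; remove 5 from row 3 of P and reverse-bump: 5 enters row 2 and ejects 4; 4 enters row 1 and ejects 1. So w(4) = 1. P is now [[4, 6], [5]].
Step i=3: Q has 3 at row 1, column 2; remove that cell from P, ejecting 6. So w(3) = 6. P is now [[4], [5]].
Step i=2: Q has 2 at row 2, column 1; remove 5 from row 2 of P and reverse-bump: 5 enters row 1 and ejects 4. So w(2) = 4. P is now [[5]].
Step i=1: Q has 1 at row 1, column 1; remove that cell from P, ejecting 5. So w(1) = 5. P is now [].

So w = 5 4 6 1 2 7 3.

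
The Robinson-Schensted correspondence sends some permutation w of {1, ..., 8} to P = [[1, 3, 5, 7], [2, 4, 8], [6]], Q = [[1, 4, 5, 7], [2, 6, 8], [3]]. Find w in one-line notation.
6 2 1 4 5 3 8 7

Reverse the RSK construction: for i from n down to 1, find the cell of Q containing i, remove the entry at that cell from P, and reverse-bump it up through P; the value ejected from row 1 is w(i).

Step i=8: Q has 8 at row 2, column 3; remove 8 from row 2 of P and reverse-bump: 8 enters row 1 and ejects 7. So w(8) = 7. P is now [[1, 3, 5, 8], [2, 4], [6]].
Step i=7: Q has 7 at row 1, column 4; remove that cell from P, ejecting 8. So w(7) = 8. P is now [[1, 3, 5], [2, 4], [6]].
Step i=6: Q has 6 at row 2, column 2; remove 4 from row 2 of P and reverse-bump: 4 enters row 1 and ejects 3. So w(6) = 3. P is now [[1, 4, 5], [2], [6]].
Step i=5: Q has 5 at row 1, column 3; remove that cell from P, ejecting 5. So w(5) = 5. P is now [[1, 4], [2], [6]].
Step i=4: Q has 4 at row 1, column 2; remove that cell from P, ejecting 4. So w(4) = 4. P is now [[1], [2], [6]].
Step i=3: Q has 3 at row 3, column 1; remove 6 from row 3 of P and reverse-bump: 6 enters row 2 and ejects 2; 2 enters row 1 and ejects 1. So w(3) = 1. P is now [[2], [6]].
Step i=2: Q has 2 at row 2, column 1; remove 6 from row 2 of P and reverse-bump: 6 enters row 1 and ejects 2. So w(2) = 2. P is now [[6]].
Step i=1: Q has 1 at row 1, column 1; remove that cell from P, ejecting 6. So w(1) = 6. P is now [].

So w = 6 2 1 4 5 3 8 7.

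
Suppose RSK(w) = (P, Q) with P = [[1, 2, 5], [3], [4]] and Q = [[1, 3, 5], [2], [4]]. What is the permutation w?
4 1 3 2 5

Reverse the RSK construction: for i from n down to 1, find the cell of Q containing i, remove the entry at that cell from P, and reverse-bump it up through P; the value ejected from row 1 is w(i).

Step i=5: Q has 5 at row 1, column 3; remove that cell from P, ejecting 5. So w(5) = 5. P is now [[1, 2], [3], [4]].
Step i=4: Q has 4 at row 3, column 1; remove 4 from row 3 of P and reverse-bump: 4 enters row 2 and ejects 3; 3 enters row 1 and ejects 2. So w(4) = 2. P is now [[1, 3], [4]].
Step i=3: Q has 3 at row 1, column 2; remove that cell from P, ejecting 3. So w(3) = 3. P is now [[1], [4]].
Step i=2: Q has 2 at row 2, column 1; remove 4 from row 2 of P and reverse-bump: 4 enters row 1 and ejects 1. So w(2) = 1. P is now [[4]].
Step i=1: Q has 1 at row 1, column 1; remove that cell from P, ejecting 4. So w(1) = 4. P is now [].

So w = 4 1 3 2 5.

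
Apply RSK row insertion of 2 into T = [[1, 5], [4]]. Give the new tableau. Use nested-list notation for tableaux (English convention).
[[1, 2], [4, 5]]

In row 1, 2 replaces 5 (the leftmost entry greater than 2); 5 is bumped to row 2. 5 is appended to row 2. The new tableau is [[1, 2], [4, 5]].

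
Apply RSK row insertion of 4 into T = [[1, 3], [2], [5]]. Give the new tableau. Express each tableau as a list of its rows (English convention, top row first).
4 is larger than every entry of row 1, so it is appended to row 1. The new tableau is [[1, 3, 4], [2], [5]].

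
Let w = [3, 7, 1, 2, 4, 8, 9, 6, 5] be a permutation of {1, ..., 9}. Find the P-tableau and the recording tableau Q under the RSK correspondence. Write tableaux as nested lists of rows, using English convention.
Insert each entry of the permutation into P by Schensted row insertion, recording in Q the position of each new cell.

Insert 3: appended to row 1. P = [[3]].
Insert 7: appended to row 1. P = [[3, 7]].
Insert 1: 1 bumps 3 from row 1; 3 starts row 2. P = [[1, 7], [3]].
Insert 2: 2 bumps 7 from row 1; 7 appends to row 2. P = [[1, 2], [3, 7]].
Insert 4: appended to row 1. P = [[1, 2, 4], [3, 7]].
Insert 8: appended to row 1. P = [[1, 2, 4, 8], [3, 7]].
Insert 9: appended to row 1. P = [[1, 2, 4, 8, 9], [3, 7]].
Insert 6: 6 bumps 8 from row 1; 8 appends to row 2. P = [[1, 2, 4, 6, 9], [3, 7, 8]].
Insert 5: 5 bumps 6 from row 1; 6 bumps 7 from row 2; 7 starts row 3. P = [[1, 2, 4, 5, 9], [3, 6, 8], [7]].

So P = [[1, 2, 4, 5, 9], [3, 6, 8], [7]], Q = [[1, 2, 5, 6, 7], [3, 4, 8], [9]].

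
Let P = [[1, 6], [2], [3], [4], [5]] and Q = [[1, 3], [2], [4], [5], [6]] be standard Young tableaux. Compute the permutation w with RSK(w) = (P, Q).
5 4 6 3 2 1

Reverse RSK: for i = n, n-1, ..., 1, locate i in Q, remove the corresponding corner cell from P, and reverse-bump its entry up through P; the value ejected from row 1 is w(i).

So w = 5 4 6 3 2 1.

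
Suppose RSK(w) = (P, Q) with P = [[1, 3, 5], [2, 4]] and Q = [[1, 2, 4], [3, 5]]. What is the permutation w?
2 4 1 5 3

Reverse RSK: for i = n, n-1, ..., 1, locate i in Q, remove the corresponding corner cell from P, and reverse-bump its entry up through P; the value ejected from row 1 is w(i).

So w = 2 4 1 5 3.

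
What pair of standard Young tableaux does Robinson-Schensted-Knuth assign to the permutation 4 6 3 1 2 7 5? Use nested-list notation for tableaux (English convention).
P = [[1, 2, 5], [3, 6, 7], [4]], Q = [[1, 2, 6], [3, 5, 7], [4]]

Insert each entry of the permutation into P by Schensted row insertion, recording in Q the position of each new cell.

Insert 4: appended to row 1. P = [[4]].
Insert 6: appended to row 1. P = [[4, 6]].
Insert 3: 3 bumps 4 from row 1; 4 starts row 2. P = [[3, 6], [4]].
Insert 1: 1 bumps 3 from row 1; 3 bumps 4 from row 2; 4 starts row 3. P = [[1, 6], [3], [4]].
Insert 2: 2 bumps 6 from row 1; 6 appends to row 2. P = [[1, 2], [3, 6], [4]].
Insert 7: appended to row 1. P = [[1, 2, 7], [3, 6], [4]].
Insert 5: 5 bumps 7 from row 1; 7 appends to row 2. P = [[1, 2, 5], [3, 6, 7], [4]].

So P = [[1, 2, 5], [3, 6, 7], [4]], Q = [[1, 2, 6], [3, 5, 7], [4]].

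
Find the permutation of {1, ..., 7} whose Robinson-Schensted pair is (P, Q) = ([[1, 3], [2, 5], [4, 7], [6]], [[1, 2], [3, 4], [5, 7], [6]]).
6 7 4 5 2 1 3

Reverse the RSK construction: for i from n down to 1, find the cell of Q containing i, remove the entry at that cell from P, and reverse-bump it up through P; the value ejected from row 1 is w(i).

Step i=7: Q has 7 at row 3, column 2; remove 7 from row 3 of P and reverse-bump: 7 enters row 2 and ejects 5; 5 enters row 1 and ejects 3. So w(7) = 3. P is now [[1, 5], [2, 7], [4], [6]].
Step i=6: Q has 6 at row 4, column 1; remove 6 from row 4 of P and reverse-bump: 6 enters row 3 and ejects 4; 4 enters row 2 and ejects 2; 2 enters row 1 and ejects 1. So w(6) = 1. P is now [[2, 5], [4, 7], [6]].
Step i=5: Q has 5 at row 3, column 1; remove 6 from row 3 of P and reverse-bump: 6 enters row 2 and ejects 4; 4 enters row 1 and ejects 2. So w(5) = 2. P is now [[4, 5], [6, 7]].
Step i=4: Q has 4 at row 2, column 2; remove 7 from row 2 of P and reverse-bump: 7 enters row 1 and ejects 5. So w(4) = 5. P is now [[4, 7], [6]].
Step i=3: Q has 3 at row 2, column 1; remove 6 from row 2 of P and reverse-bump: 6 enters row 1 and ejects 4. So w(3) = 4. P is now [[6, 7]].
Step i=2: Q has 2 at row 1, column 2; remove that cell from P, ejecting 7. So w(2) = 7. P is now [[6]].
Step i=1: Q has 1 at row 1, column 1; remove that cell from P, ejecting 6. So w(1) = 6. P is now [].

So w = 6 7 4 5 2 1 3.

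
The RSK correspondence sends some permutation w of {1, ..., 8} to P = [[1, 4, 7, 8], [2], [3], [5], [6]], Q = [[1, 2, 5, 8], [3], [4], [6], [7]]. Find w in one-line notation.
Reverse RSK: for i = n, n-1, ..., 1, locate i in Q, remove the corresponding corner cell from P, and reverse-bump its entry up through P; the value ejected from row 1 is w(i).

So w = 3 6 5 4 7 2 1 8.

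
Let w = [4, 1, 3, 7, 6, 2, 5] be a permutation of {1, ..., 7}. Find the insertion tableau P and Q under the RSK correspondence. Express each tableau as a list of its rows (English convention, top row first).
P = [[1, 2, 5], [3, 6], [4, 7]], Q = [[1, 3, 4], [2, 5], [6, 7]]

Insert each entry of the permutation into P by Schensted row insertion, recording in Q the position of each new cell.

Insert 4: appended to row 1. P = [[4]], Q = [[1]].
Insert 1: 1 bumps 4 from row 1; 4 starts row 2. P = [[1], [4]], Q = [[1], [2]].
Insert 3: appended to row 1. P = [[1, 3], [4]], Q = [[1, 3], [2]].
Insert 7: appended to row 1. P = [[1, 3, 7], [4]], Q = [[1, 3, 4], [2]].
Insert 6: 6 bumps 7 from row 1; 7 appends to row 2. P = [[1, 3, 6], [4, 7]], Q = [[1, 3, 4], [2, 5]].
Insert 2: 2 bumps 3 from row 1; 3 bumps 4 from row 2; 4 starts row 3. P = [[1, 2, 6], [3, 7], [4]], Q = [[1, 3, 4], [2, 5], [6]].
Insert 5: 5 bumps 6 from row 1; 6 bumps 7 from row 2; 7 appends to row 3. P = [[1, 2, 5], [3, 6], [4, 7]], Q = [[1, 3, 4], [2, 5], [6, 7]].

So P = [[1, 2, 5], [3, 6], [4, 7]], Q = [[1, 3, 4], [2, 5], [6, 7]].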